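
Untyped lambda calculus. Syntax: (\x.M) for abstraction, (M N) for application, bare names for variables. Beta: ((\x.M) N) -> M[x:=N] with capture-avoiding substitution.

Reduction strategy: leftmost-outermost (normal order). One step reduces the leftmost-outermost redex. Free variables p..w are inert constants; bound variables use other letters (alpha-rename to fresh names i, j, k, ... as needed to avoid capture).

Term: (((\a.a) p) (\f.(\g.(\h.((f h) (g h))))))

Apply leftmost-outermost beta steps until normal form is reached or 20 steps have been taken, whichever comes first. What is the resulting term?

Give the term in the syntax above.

Answer: (p (\f.(\g.(\h.((f h) (g h))))))

Derivation:
Step 0: (((\a.a) p) (\f.(\g.(\h.((f h) (g h))))))
Step 1: (p (\f.(\g.(\h.((f h) (g h))))))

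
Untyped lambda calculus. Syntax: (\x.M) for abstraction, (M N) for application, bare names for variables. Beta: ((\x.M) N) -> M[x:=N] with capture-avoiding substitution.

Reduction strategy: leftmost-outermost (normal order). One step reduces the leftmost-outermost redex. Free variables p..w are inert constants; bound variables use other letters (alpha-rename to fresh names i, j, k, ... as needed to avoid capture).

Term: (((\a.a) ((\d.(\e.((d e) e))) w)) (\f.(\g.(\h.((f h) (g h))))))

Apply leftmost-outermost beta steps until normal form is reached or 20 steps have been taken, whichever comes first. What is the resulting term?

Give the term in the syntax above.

Answer: ((w (\f.(\g.(\h.((f h) (g h)))))) (\f.(\g.(\h.((f h) (g h))))))

Derivation:
Step 0: (((\a.a) ((\d.(\e.((d e) e))) w)) (\f.(\g.(\h.((f h) (g h))))))
Step 1: (((\d.(\e.((d e) e))) w) (\f.(\g.(\h.((f h) (g h))))))
Step 2: ((\e.((w e) e)) (\f.(\g.(\h.((f h) (g h))))))
Step 3: ((w (\f.(\g.(\h.((f h) (g h)))))) (\f.(\g.(\h.((f h) (g h))))))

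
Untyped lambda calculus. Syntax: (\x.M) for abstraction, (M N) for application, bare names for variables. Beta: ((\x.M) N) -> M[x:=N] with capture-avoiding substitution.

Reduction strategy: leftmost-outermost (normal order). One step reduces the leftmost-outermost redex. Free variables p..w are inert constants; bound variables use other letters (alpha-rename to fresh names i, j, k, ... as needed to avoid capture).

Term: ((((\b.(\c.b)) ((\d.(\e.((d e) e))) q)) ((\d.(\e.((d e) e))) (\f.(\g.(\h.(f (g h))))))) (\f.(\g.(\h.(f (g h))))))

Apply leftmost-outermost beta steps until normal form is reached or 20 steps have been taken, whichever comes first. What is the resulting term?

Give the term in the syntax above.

Step 0: ((((\b.(\c.b)) ((\d.(\e.((d e) e))) q)) ((\d.(\e.((d e) e))) (\f.(\g.(\h.(f (g h))))))) (\f.(\g.(\h.(f (g h))))))
Step 1: (((\c.((\d.(\e.((d e) e))) q)) ((\d.(\e.((d e) e))) (\f.(\g.(\h.(f (g h))))))) (\f.(\g.(\h.(f (g h))))))
Step 2: (((\d.(\e.((d e) e))) q) (\f.(\g.(\h.(f (g h))))))
Step 3: ((\e.((q e) e)) (\f.(\g.(\h.(f (g h))))))
Step 4: ((q (\f.(\g.(\h.(f (g h)))))) (\f.(\g.(\h.(f (g h))))))

Answer: ((q (\f.(\g.(\h.(f (g h)))))) (\f.(\g.(\h.(f (g h))))))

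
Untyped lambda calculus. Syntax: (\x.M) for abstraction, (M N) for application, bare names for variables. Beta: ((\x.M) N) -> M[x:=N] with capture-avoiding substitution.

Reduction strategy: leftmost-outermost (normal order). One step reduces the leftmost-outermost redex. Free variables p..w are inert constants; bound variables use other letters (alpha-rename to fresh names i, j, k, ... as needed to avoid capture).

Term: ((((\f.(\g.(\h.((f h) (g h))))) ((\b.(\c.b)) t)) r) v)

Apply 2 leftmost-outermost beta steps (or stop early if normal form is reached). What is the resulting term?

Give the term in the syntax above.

Answer: ((\h.((((\b.(\c.b)) t) h) (r h))) v)

Derivation:
Step 0: ((((\f.(\g.(\h.((f h) (g h))))) ((\b.(\c.b)) t)) r) v)
Step 1: (((\g.(\h.((((\b.(\c.b)) t) h) (g h)))) r) v)
Step 2: ((\h.((((\b.(\c.b)) t) h) (r h))) v)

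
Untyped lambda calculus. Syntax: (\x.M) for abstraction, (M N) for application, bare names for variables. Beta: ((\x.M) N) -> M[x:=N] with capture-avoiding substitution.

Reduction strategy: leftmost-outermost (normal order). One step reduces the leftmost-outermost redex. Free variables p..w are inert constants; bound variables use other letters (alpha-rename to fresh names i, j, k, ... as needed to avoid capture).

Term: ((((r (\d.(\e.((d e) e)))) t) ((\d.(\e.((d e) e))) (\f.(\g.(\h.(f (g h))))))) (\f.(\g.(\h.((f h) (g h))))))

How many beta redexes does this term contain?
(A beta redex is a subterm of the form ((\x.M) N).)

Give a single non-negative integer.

Answer: 1

Derivation:
Term: ((((r (\d.(\e.((d e) e)))) t) ((\d.(\e.((d e) e))) (\f.(\g.(\h.(f (g h))))))) (\f.(\g.(\h.((f h) (g h))))))
  Redex: ((\d.(\e.((d e) e))) (\f.(\g.(\h.(f (g h))))))
Total redexes: 1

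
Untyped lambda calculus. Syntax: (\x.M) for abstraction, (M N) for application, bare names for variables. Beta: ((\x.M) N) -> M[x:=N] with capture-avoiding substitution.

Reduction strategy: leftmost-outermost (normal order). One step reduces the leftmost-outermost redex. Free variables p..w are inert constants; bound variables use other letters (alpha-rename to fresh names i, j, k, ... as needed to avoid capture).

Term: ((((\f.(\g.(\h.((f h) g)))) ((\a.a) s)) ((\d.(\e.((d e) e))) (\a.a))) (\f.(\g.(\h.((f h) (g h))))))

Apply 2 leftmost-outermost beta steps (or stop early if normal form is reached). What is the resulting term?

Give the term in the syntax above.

Answer: ((\h.((((\a.a) s) h) ((\d.(\e.((d e) e))) (\a.a)))) (\f.(\g.(\h.((f h) (g h))))))

Derivation:
Step 0: ((((\f.(\g.(\h.((f h) g)))) ((\a.a) s)) ((\d.(\e.((d e) e))) (\a.a))) (\f.(\g.(\h.((f h) (g h))))))
Step 1: (((\g.(\h.((((\a.a) s) h) g))) ((\d.(\e.((d e) e))) (\a.a))) (\f.(\g.(\h.((f h) (g h))))))
Step 2: ((\h.((((\a.a) s) h) ((\d.(\e.((d e) e))) (\a.a)))) (\f.(\g.(\h.((f h) (g h))))))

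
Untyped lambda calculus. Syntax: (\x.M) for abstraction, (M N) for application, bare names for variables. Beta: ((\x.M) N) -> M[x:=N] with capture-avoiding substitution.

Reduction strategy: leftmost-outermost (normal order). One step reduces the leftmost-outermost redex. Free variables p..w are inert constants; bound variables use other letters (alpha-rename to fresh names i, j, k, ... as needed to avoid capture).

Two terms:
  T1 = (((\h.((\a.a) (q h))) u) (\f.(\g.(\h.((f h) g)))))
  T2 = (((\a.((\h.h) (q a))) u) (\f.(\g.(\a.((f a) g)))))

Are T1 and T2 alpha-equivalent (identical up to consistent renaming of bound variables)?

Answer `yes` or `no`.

Answer: yes

Derivation:
Term 1: (((\h.((\a.a) (q h))) u) (\f.(\g.(\h.((f h) g)))))
Term 2: (((\a.((\h.h) (q a))) u) (\f.(\g.(\a.((f a) g)))))
Alpha-equivalence: compare structure up to binder renaming.
Result: True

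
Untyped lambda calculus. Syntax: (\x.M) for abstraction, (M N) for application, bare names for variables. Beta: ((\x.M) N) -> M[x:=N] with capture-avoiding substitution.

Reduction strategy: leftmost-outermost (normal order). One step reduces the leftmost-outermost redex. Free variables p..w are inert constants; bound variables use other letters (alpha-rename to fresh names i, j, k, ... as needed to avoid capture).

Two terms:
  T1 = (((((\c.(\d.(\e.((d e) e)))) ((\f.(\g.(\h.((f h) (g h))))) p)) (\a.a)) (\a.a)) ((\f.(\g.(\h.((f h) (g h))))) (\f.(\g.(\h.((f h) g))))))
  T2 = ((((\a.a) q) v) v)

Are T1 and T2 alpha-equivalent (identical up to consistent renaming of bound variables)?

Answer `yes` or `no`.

Term 1: (((((\c.(\d.(\e.((d e) e)))) ((\f.(\g.(\h.((f h) (g h))))) p)) (\a.a)) (\a.a)) ((\f.(\g.(\h.((f h) (g h))))) (\f.(\g.(\h.((f h) g))))))
Term 2: ((((\a.a) q) v) v)
Alpha-equivalence: compare structure up to binder renaming.
Result: False

Answer: no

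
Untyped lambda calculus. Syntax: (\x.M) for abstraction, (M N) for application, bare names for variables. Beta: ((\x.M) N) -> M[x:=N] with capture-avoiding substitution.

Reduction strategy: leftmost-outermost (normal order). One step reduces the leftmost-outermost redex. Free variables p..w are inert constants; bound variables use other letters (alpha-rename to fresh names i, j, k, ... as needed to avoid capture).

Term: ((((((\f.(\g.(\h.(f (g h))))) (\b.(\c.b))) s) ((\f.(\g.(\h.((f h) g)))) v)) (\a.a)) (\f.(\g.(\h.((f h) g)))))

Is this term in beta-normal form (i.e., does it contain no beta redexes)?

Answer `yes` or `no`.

Answer: no

Derivation:
Term: ((((((\f.(\g.(\h.(f (g h))))) (\b.(\c.b))) s) ((\f.(\g.(\h.((f h) g)))) v)) (\a.a)) (\f.(\g.(\h.((f h) g)))))
Found 2 beta redex(es).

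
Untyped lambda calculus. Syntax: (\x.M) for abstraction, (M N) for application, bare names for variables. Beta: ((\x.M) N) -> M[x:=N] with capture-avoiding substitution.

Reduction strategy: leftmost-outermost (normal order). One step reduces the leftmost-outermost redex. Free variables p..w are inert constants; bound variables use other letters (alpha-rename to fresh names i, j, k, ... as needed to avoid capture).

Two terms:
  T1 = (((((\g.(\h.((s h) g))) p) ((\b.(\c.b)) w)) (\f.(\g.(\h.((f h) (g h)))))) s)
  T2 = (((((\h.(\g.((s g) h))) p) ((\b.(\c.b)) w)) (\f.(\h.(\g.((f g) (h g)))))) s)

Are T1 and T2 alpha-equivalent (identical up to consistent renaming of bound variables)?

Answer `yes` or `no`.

Answer: yes

Derivation:
Term 1: (((((\g.(\h.((s h) g))) p) ((\b.(\c.b)) w)) (\f.(\g.(\h.((f h) (g h)))))) s)
Term 2: (((((\h.(\g.((s g) h))) p) ((\b.(\c.b)) w)) (\f.(\h.(\g.((f g) (h g)))))) s)
Alpha-equivalence: compare structure up to binder renaming.
Result: True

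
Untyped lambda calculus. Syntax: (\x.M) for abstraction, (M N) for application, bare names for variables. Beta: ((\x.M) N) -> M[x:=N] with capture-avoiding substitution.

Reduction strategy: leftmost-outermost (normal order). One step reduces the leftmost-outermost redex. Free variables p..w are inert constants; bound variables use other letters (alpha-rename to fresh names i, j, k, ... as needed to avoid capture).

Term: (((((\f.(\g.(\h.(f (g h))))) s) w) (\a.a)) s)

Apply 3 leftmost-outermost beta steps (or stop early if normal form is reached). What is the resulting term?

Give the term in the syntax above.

Answer: ((s (w (\a.a))) s)

Derivation:
Step 0: (((((\f.(\g.(\h.(f (g h))))) s) w) (\a.a)) s)
Step 1: ((((\g.(\h.(s (g h)))) w) (\a.a)) s)
Step 2: (((\h.(s (w h))) (\a.a)) s)
Step 3: ((s (w (\a.a))) s)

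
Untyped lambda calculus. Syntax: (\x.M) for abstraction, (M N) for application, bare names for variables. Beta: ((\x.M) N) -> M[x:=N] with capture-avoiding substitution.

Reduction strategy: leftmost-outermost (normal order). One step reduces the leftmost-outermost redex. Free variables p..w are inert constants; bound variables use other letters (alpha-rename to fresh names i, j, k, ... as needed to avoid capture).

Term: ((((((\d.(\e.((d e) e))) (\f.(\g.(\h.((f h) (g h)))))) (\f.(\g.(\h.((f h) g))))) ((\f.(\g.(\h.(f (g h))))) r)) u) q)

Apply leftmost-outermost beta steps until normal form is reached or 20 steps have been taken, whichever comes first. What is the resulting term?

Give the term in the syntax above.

Step 0: ((((((\d.(\e.((d e) e))) (\f.(\g.(\h.((f h) (g h)))))) (\f.(\g.(\h.((f h) g))))) ((\f.(\g.(\h.(f (g h))))) r)) u) q)
Step 1: (((((\e.(((\f.(\g.(\h.((f h) (g h))))) e) e)) (\f.(\g.(\h.((f h) g))))) ((\f.(\g.(\h.(f (g h))))) r)) u) q)
Step 2: ((((((\f.(\g.(\h.((f h) (g h))))) (\f.(\g.(\h.((f h) g))))) (\f.(\g.(\h.((f h) g))))) ((\f.(\g.(\h.(f (g h))))) r)) u) q)
Step 3: (((((\g.(\h.(((\f.(\g.(\h.((f h) g)))) h) (g h)))) (\f.(\g.(\h.((f h) g))))) ((\f.(\g.(\h.(f (g h))))) r)) u) q)
Step 4: ((((\h.(((\f.(\g.(\h.((f h) g)))) h) ((\f.(\g.(\h.((f h) g)))) h))) ((\f.(\g.(\h.(f (g h))))) r)) u) q)
Step 5: (((((\f.(\g.(\h.((f h) g)))) ((\f.(\g.(\h.(f (g h))))) r)) ((\f.(\g.(\h.((f h) g)))) ((\f.(\g.(\h.(f (g h))))) r))) u) q)
Step 6: ((((\g.(\h.((((\f.(\g.(\h.(f (g h))))) r) h) g))) ((\f.(\g.(\h.((f h) g)))) ((\f.(\g.(\h.(f (g h))))) r))) u) q)
Step 7: (((\h.((((\f.(\g.(\h.(f (g h))))) r) h) ((\f.(\g.(\h.((f h) g)))) ((\f.(\g.(\h.(f (g h))))) r)))) u) q)
Step 8: (((((\f.(\g.(\h.(f (g h))))) r) u) ((\f.(\g.(\h.((f h) g)))) ((\f.(\g.(\h.(f (g h))))) r))) q)
Step 9: ((((\g.(\h.(r (g h)))) u) ((\f.(\g.(\h.((f h) g)))) ((\f.(\g.(\h.(f (g h))))) r))) q)
Step 10: (((\h.(r (u h))) ((\f.(\g.(\h.((f h) g)))) ((\f.(\g.(\h.(f (g h))))) r))) q)
Step 11: ((r (u ((\f.(\g.(\h.((f h) g)))) ((\f.(\g.(\h.(f (g h))))) r)))) q)
Step 12: ((r (u (\g.(\h.((((\f.(\g.(\h.(f (g h))))) r) h) g))))) q)
Step 13: ((r (u (\g.(\h.(((\g.(\h.(r (g h)))) h) g))))) q)
Step 14: ((r (u (\g.(\h.((\i.(r (h i))) g))))) q)
Step 15: ((r (u (\g.(\h.(r (h g)))))) q)

Answer: ((r (u (\g.(\h.(r (h g)))))) q)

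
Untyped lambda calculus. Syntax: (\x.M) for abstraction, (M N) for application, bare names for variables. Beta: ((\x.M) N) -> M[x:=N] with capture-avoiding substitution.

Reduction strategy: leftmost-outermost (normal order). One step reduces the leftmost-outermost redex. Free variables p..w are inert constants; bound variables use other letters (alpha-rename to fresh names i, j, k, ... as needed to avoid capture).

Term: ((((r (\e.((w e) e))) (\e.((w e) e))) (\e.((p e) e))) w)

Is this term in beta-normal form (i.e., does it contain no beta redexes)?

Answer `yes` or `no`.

Answer: yes

Derivation:
Term: ((((r (\e.((w e) e))) (\e.((w e) e))) (\e.((p e) e))) w)
No beta redexes found.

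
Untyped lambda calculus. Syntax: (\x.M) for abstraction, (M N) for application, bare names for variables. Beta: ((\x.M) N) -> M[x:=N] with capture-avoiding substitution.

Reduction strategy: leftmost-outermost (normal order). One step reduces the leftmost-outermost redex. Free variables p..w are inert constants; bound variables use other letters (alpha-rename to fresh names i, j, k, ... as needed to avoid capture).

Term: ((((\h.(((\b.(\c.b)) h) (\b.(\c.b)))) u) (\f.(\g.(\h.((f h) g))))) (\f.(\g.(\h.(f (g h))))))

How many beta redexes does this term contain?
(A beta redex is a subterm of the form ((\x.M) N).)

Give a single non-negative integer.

Term: ((((\h.(((\b.(\c.b)) h) (\b.(\c.b)))) u) (\f.(\g.(\h.((f h) g))))) (\f.(\g.(\h.(f (g h))))))
  Redex: ((\h.(((\b.(\c.b)) h) (\b.(\c.b)))) u)
  Redex: ((\b.(\c.b)) h)
Total redexes: 2

Answer: 2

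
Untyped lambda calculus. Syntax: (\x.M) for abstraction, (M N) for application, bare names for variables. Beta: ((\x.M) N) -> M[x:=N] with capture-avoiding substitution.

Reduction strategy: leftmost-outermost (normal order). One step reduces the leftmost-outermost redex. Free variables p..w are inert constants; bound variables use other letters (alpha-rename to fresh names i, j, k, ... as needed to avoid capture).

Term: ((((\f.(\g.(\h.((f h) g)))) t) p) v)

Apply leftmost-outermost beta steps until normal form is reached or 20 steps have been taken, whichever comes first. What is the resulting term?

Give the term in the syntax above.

Answer: ((t v) p)

Derivation:
Step 0: ((((\f.(\g.(\h.((f h) g)))) t) p) v)
Step 1: (((\g.(\h.((t h) g))) p) v)
Step 2: ((\h.((t h) p)) v)
Step 3: ((t v) p)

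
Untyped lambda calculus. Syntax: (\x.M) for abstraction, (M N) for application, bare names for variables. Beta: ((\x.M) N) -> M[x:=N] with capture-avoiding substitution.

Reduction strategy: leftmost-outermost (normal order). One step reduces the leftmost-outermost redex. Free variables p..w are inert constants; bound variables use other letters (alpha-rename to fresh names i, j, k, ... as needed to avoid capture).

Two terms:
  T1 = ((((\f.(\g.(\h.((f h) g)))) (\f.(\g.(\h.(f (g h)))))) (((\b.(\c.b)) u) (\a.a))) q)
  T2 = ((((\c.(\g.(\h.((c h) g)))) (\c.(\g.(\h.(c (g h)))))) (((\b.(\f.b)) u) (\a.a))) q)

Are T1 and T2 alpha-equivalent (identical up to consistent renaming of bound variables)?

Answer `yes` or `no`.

Answer: yes

Derivation:
Term 1: ((((\f.(\g.(\h.((f h) g)))) (\f.(\g.(\h.(f (g h)))))) (((\b.(\c.b)) u) (\a.a))) q)
Term 2: ((((\c.(\g.(\h.((c h) g)))) (\c.(\g.(\h.(c (g h)))))) (((\b.(\f.b)) u) (\a.a))) q)
Alpha-equivalence: compare structure up to binder renaming.
Result: True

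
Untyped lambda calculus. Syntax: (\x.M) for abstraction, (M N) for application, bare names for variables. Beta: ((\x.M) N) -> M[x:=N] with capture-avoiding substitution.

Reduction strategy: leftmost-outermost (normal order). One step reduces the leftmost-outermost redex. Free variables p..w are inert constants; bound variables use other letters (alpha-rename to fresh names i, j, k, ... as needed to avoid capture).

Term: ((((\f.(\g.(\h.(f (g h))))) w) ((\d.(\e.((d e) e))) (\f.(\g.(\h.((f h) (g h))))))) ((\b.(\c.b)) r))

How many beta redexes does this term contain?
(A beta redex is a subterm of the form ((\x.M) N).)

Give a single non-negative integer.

Term: ((((\f.(\g.(\h.(f (g h))))) w) ((\d.(\e.((d e) e))) (\f.(\g.(\h.((f h) (g h))))))) ((\b.(\c.b)) r))
  Redex: ((\f.(\g.(\h.(f (g h))))) w)
  Redex: ((\d.(\e.((d e) e))) (\f.(\g.(\h.((f h) (g h))))))
  Redex: ((\b.(\c.b)) r)
Total redexes: 3

Answer: 3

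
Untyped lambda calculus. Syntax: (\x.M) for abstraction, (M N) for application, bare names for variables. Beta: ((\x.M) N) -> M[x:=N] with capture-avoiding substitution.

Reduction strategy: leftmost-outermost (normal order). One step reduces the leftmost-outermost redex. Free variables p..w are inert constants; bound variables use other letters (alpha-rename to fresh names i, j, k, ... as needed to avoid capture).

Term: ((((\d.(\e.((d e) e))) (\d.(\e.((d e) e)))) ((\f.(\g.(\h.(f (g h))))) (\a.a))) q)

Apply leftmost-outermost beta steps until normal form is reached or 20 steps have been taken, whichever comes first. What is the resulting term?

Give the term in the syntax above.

Answer: (\h.(q h))

Derivation:
Step 0: ((((\d.(\e.((d e) e))) (\d.(\e.((d e) e)))) ((\f.(\g.(\h.(f (g h))))) (\a.a))) q)
Step 1: (((\e.(((\d.(\e.((d e) e))) e) e)) ((\f.(\g.(\h.(f (g h))))) (\a.a))) q)
Step 2: ((((\d.(\e.((d e) e))) ((\f.(\g.(\h.(f (g h))))) (\a.a))) ((\f.(\g.(\h.(f (g h))))) (\a.a))) q)
Step 3: (((\e.((((\f.(\g.(\h.(f (g h))))) (\a.a)) e) e)) ((\f.(\g.(\h.(f (g h))))) (\a.a))) q)
Step 4: (((((\f.(\g.(\h.(f (g h))))) (\a.a)) ((\f.(\g.(\h.(f (g h))))) (\a.a))) ((\f.(\g.(\h.(f (g h))))) (\a.a))) q)
Step 5: ((((\g.(\h.((\a.a) (g h)))) ((\f.(\g.(\h.(f (g h))))) (\a.a))) ((\f.(\g.(\h.(f (g h))))) (\a.a))) q)
Step 6: (((\h.((\a.a) (((\f.(\g.(\h.(f (g h))))) (\a.a)) h))) ((\f.(\g.(\h.(f (g h))))) (\a.a))) q)
Step 7: (((\a.a) (((\f.(\g.(\h.(f (g h))))) (\a.a)) ((\f.(\g.(\h.(f (g h))))) (\a.a)))) q)
Step 8: ((((\f.(\g.(\h.(f (g h))))) (\a.a)) ((\f.(\g.(\h.(f (g h))))) (\a.a))) q)
Step 9: (((\g.(\h.((\a.a) (g h)))) ((\f.(\g.(\h.(f (g h))))) (\a.a))) q)
Step 10: ((\h.((\a.a) (((\f.(\g.(\h.(f (g h))))) (\a.a)) h))) q)
Step 11: ((\a.a) (((\f.(\g.(\h.(f (g h))))) (\a.a)) q))
Step 12: (((\f.(\g.(\h.(f (g h))))) (\a.a)) q)
Step 13: ((\g.(\h.((\a.a) (g h)))) q)
Step 14: (\h.((\a.a) (q h)))
Step 15: (\h.(q h))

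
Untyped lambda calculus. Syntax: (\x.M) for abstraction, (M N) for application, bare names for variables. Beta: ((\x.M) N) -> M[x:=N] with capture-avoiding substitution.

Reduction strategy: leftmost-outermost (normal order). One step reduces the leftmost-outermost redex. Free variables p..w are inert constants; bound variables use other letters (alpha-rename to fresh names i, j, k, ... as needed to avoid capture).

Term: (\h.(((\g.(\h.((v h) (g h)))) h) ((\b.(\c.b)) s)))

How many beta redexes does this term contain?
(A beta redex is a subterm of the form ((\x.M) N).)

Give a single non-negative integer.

Term: (\h.(((\g.(\h.((v h) (g h)))) h) ((\b.(\c.b)) s)))
  Redex: ((\g.(\h.((v h) (g h)))) h)
  Redex: ((\b.(\c.b)) s)
Total redexes: 2

Answer: 2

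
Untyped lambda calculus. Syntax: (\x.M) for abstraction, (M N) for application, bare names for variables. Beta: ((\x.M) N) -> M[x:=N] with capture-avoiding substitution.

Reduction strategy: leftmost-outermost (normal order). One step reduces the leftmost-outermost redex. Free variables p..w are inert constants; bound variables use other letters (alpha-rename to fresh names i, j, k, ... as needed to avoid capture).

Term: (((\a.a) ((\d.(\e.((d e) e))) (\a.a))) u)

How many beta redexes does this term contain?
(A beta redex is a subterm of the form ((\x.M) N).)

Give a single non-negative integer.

Term: (((\a.a) ((\d.(\e.((d e) e))) (\a.a))) u)
  Redex: ((\a.a) ((\d.(\e.((d e) e))) (\a.a)))
  Redex: ((\d.(\e.((d e) e))) (\a.a))
Total redexes: 2

Answer: 2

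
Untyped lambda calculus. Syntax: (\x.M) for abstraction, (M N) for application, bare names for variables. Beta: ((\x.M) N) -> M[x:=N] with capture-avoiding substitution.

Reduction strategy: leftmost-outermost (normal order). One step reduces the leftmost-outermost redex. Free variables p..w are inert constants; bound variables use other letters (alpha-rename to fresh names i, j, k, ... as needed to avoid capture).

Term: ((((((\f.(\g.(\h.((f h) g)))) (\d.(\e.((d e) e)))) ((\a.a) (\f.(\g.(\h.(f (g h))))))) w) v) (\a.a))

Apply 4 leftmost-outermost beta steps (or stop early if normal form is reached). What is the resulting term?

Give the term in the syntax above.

Answer: ((((\e.((w e) e)) ((\a.a) (\f.(\g.(\h.(f (g h))))))) v) (\a.a))

Derivation:
Step 0: ((((((\f.(\g.(\h.((f h) g)))) (\d.(\e.((d e) e)))) ((\a.a) (\f.(\g.(\h.(f (g h))))))) w) v) (\a.a))
Step 1: (((((\g.(\h.(((\d.(\e.((d e) e))) h) g))) ((\a.a) (\f.(\g.(\h.(f (g h))))))) w) v) (\a.a))
Step 2: ((((\h.(((\d.(\e.((d e) e))) h) ((\a.a) (\f.(\g.(\h.(f (g h)))))))) w) v) (\a.a))
Step 3: (((((\d.(\e.((d e) e))) w) ((\a.a) (\f.(\g.(\h.(f (g h))))))) v) (\a.a))
Step 4: ((((\e.((w e) e)) ((\a.a) (\f.(\g.(\h.(f (g h))))))) v) (\a.a))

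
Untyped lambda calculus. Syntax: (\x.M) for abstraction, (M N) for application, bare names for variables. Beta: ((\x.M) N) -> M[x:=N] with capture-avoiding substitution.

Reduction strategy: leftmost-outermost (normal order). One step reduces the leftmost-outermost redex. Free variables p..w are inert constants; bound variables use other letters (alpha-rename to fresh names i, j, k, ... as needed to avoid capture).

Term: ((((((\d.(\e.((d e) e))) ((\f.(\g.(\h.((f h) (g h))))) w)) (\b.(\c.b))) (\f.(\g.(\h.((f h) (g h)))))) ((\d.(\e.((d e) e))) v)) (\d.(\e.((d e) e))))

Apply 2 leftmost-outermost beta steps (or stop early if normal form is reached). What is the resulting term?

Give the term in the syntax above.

Answer: (((((((\f.(\g.(\h.((f h) (g h))))) w) (\b.(\c.b))) (\b.(\c.b))) (\f.(\g.(\h.((f h) (g h)))))) ((\d.(\e.((d e) e))) v)) (\d.(\e.((d e) e))))

Derivation:
Step 0: ((((((\d.(\e.((d e) e))) ((\f.(\g.(\h.((f h) (g h))))) w)) (\b.(\c.b))) (\f.(\g.(\h.((f h) (g h)))))) ((\d.(\e.((d e) e))) v)) (\d.(\e.((d e) e))))
Step 1: (((((\e.((((\f.(\g.(\h.((f h) (g h))))) w) e) e)) (\b.(\c.b))) (\f.(\g.(\h.((f h) (g h)))))) ((\d.(\e.((d e) e))) v)) (\d.(\e.((d e) e))))
Step 2: (((((((\f.(\g.(\h.((f h) (g h))))) w) (\b.(\c.b))) (\b.(\c.b))) (\f.(\g.(\h.((f h) (g h)))))) ((\d.(\e.((d e) e))) v)) (\d.(\e.((d e) e))))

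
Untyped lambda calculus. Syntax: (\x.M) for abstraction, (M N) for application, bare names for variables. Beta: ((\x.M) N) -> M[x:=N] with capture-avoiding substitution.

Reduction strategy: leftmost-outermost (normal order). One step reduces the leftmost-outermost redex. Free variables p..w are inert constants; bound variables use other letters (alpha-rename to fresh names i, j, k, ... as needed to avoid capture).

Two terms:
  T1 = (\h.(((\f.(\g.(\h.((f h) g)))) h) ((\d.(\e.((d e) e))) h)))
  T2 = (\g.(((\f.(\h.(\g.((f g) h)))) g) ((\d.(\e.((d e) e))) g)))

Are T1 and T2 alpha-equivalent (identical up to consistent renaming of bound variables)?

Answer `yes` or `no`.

Answer: yes

Derivation:
Term 1: (\h.(((\f.(\g.(\h.((f h) g)))) h) ((\d.(\e.((d e) e))) h)))
Term 2: (\g.(((\f.(\h.(\g.((f g) h)))) g) ((\d.(\e.((d e) e))) g)))
Alpha-equivalence: compare structure up to binder renaming.
Result: True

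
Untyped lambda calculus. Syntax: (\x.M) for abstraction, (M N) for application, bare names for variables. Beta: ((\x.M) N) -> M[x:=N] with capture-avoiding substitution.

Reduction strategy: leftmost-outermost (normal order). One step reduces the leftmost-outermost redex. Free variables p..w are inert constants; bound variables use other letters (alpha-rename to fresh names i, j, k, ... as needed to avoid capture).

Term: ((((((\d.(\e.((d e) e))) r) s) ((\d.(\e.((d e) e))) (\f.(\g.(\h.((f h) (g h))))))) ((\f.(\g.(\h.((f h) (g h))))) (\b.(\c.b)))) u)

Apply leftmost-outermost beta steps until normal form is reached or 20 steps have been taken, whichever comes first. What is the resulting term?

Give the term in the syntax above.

Step 0: ((((((\d.(\e.((d e) e))) r) s) ((\d.(\e.((d e) e))) (\f.(\g.(\h.((f h) (g h))))))) ((\f.(\g.(\h.((f h) (g h))))) (\b.(\c.b)))) u)
Step 1: (((((\e.((r e) e)) s) ((\d.(\e.((d e) e))) (\f.(\g.(\h.((f h) (g h))))))) ((\f.(\g.(\h.((f h) (g h))))) (\b.(\c.b)))) u)
Step 2: (((((r s) s) ((\d.(\e.((d e) e))) (\f.(\g.(\h.((f h) (g h))))))) ((\f.(\g.(\h.((f h) (g h))))) (\b.(\c.b)))) u)
Step 3: (((((r s) s) (\e.(((\f.(\g.(\h.((f h) (g h))))) e) e))) ((\f.(\g.(\h.((f h) (g h))))) (\b.(\c.b)))) u)
Step 4: (((((r s) s) (\e.((\g.(\h.((e h) (g h)))) e))) ((\f.(\g.(\h.((f h) (g h))))) (\b.(\c.b)))) u)
Step 5: (((((r s) s) (\e.(\h.((e h) (e h))))) ((\f.(\g.(\h.((f h) (g h))))) (\b.(\c.b)))) u)
Step 6: (((((r s) s) (\e.(\h.((e h) (e h))))) (\g.(\h.(((\b.(\c.b)) h) (g h))))) u)
Step 7: (((((r s) s) (\e.(\h.((e h) (e h))))) (\g.(\h.((\c.h) (g h))))) u)
Step 8: (((((r s) s) (\e.(\h.((e h) (e h))))) (\g.(\h.h))) u)

Answer: (((((r s) s) (\e.(\h.((e h) (e h))))) (\g.(\h.h))) u)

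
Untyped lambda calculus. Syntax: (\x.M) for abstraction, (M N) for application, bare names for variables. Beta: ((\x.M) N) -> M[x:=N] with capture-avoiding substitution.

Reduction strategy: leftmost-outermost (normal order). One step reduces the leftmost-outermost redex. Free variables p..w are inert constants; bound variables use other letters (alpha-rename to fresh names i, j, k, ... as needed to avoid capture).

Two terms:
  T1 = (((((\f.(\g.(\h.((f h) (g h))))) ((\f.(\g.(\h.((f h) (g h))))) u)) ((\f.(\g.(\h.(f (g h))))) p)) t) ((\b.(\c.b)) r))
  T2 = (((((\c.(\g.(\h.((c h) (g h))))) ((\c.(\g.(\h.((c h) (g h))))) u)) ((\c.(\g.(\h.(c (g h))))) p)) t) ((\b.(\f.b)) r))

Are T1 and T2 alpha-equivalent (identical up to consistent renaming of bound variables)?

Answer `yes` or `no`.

Answer: yes

Derivation:
Term 1: (((((\f.(\g.(\h.((f h) (g h))))) ((\f.(\g.(\h.((f h) (g h))))) u)) ((\f.(\g.(\h.(f (g h))))) p)) t) ((\b.(\c.b)) r))
Term 2: (((((\c.(\g.(\h.((c h) (g h))))) ((\c.(\g.(\h.((c h) (g h))))) u)) ((\c.(\g.(\h.(c (g h))))) p)) t) ((\b.(\f.b)) r))
Alpha-equivalence: compare structure up to binder renaming.
Result: True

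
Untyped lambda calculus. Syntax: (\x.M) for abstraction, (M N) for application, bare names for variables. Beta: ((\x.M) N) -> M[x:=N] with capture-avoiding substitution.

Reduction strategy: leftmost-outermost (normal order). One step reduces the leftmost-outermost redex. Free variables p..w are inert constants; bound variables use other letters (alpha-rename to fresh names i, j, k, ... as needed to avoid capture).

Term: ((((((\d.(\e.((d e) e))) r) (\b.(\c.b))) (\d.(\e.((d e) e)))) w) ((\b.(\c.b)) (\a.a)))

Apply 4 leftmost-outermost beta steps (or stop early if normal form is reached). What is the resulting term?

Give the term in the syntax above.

Answer: (((((r (\b.(\c.b))) (\b.(\c.b))) (\d.(\e.((d e) e)))) w) (\c.(\a.a)))

Derivation:
Step 0: ((((((\d.(\e.((d e) e))) r) (\b.(\c.b))) (\d.(\e.((d e) e)))) w) ((\b.(\c.b)) (\a.a)))
Step 1: (((((\e.((r e) e)) (\b.(\c.b))) (\d.(\e.((d e) e)))) w) ((\b.(\c.b)) (\a.a)))
Step 2: (((((r (\b.(\c.b))) (\b.(\c.b))) (\d.(\e.((d e) e)))) w) ((\b.(\c.b)) (\a.a)))
Step 3: (((((r (\b.(\c.b))) (\b.(\c.b))) (\d.(\e.((d e) e)))) w) (\c.(\a.a)))
Step 4: (normal form reached)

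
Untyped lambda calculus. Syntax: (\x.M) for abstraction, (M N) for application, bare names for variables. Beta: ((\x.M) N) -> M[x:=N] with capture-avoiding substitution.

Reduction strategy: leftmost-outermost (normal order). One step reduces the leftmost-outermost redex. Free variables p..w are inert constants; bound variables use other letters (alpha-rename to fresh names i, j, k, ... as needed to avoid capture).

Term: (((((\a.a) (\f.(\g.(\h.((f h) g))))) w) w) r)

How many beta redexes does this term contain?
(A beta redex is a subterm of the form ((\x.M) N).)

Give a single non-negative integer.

Answer: 1

Derivation:
Term: (((((\a.a) (\f.(\g.(\h.((f h) g))))) w) w) r)
  Redex: ((\a.a) (\f.(\g.(\h.((f h) g)))))
Total redexes: 1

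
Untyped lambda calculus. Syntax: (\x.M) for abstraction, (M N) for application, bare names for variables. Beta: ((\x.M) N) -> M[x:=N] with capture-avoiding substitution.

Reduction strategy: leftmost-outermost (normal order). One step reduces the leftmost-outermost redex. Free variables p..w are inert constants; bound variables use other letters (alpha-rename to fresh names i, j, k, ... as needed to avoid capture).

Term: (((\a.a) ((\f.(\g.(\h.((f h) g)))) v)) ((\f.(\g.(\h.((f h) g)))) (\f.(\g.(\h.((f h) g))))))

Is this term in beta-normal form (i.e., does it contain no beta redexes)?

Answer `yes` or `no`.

Term: (((\a.a) ((\f.(\g.(\h.((f h) g)))) v)) ((\f.(\g.(\h.((f h) g)))) (\f.(\g.(\h.((f h) g))))))
Found 3 beta redex(es).

Answer: no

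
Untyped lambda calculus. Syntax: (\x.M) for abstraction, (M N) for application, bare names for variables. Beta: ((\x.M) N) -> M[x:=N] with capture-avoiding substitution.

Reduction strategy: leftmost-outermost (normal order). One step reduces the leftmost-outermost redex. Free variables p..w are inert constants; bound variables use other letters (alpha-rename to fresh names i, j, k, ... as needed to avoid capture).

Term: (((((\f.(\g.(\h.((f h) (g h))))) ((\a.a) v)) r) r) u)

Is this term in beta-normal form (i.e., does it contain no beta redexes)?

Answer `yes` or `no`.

Answer: no

Derivation:
Term: (((((\f.(\g.(\h.((f h) (g h))))) ((\a.a) v)) r) r) u)
Found 2 beta redex(es).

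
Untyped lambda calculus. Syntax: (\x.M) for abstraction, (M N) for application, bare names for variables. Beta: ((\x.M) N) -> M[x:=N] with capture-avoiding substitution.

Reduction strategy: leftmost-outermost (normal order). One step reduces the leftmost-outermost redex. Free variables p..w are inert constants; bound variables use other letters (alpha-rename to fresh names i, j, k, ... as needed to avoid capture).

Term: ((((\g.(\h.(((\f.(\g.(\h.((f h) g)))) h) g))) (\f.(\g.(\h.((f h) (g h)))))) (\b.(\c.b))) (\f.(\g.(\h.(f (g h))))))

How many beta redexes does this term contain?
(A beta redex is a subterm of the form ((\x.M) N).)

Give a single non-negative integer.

Answer: 2

Derivation:
Term: ((((\g.(\h.(((\f.(\g.(\h.((f h) g)))) h) g))) (\f.(\g.(\h.((f h) (g h)))))) (\b.(\c.b))) (\f.(\g.(\h.(f (g h))))))
  Redex: ((\g.(\h.(((\f.(\g.(\h.((f h) g)))) h) g))) (\f.(\g.(\h.((f h) (g h))))))
  Redex: ((\f.(\g.(\h.((f h) g)))) h)
Total redexes: 2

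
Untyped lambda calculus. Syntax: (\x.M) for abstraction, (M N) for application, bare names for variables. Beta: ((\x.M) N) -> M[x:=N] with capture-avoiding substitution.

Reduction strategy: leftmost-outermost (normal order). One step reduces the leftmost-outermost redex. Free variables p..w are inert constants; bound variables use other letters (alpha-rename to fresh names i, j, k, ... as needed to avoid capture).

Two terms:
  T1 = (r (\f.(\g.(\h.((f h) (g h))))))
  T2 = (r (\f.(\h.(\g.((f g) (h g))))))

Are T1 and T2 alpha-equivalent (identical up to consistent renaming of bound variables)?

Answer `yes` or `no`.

Answer: yes

Derivation:
Term 1: (r (\f.(\g.(\h.((f h) (g h))))))
Term 2: (r (\f.(\h.(\g.((f g) (h g))))))
Alpha-equivalence: compare structure up to binder renaming.
Result: True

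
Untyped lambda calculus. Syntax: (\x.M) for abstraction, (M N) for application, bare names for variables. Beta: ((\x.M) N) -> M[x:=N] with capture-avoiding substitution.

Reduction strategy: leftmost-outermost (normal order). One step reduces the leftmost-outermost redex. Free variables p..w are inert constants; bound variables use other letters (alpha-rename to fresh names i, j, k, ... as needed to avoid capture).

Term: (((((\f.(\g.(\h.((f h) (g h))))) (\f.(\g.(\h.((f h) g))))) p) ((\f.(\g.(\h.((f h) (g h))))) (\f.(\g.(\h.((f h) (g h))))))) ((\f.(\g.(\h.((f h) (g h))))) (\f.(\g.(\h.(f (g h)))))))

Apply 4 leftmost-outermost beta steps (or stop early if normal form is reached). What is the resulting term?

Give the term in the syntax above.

Answer: (((\g.(\h.((((\f.(\g.(\h.((f h) (g h))))) (\f.(\g.(\h.((f h) (g h)))))) h) g))) (p ((\f.(\g.(\h.((f h) (g h))))) (\f.(\g.(\h.((f h) (g h)))))))) ((\f.(\g.(\h.((f h) (g h))))) (\f.(\g.(\h.(f (g h)))))))

Derivation:
Step 0: (((((\f.(\g.(\h.((f h) (g h))))) (\f.(\g.(\h.((f h) g))))) p) ((\f.(\g.(\h.((f h) (g h))))) (\f.(\g.(\h.((f h) (g h))))))) ((\f.(\g.(\h.((f h) (g h))))) (\f.(\g.(\h.(f (g h)))))))
Step 1: ((((\g.(\h.(((\f.(\g.(\h.((f h) g)))) h) (g h)))) p) ((\f.(\g.(\h.((f h) (g h))))) (\f.(\g.(\h.((f h) (g h))))))) ((\f.(\g.(\h.((f h) (g h))))) (\f.(\g.(\h.(f (g h)))))))
Step 2: (((\h.(((\f.(\g.(\h.((f h) g)))) h) (p h))) ((\f.(\g.(\h.((f h) (g h))))) (\f.(\g.(\h.((f h) (g h))))))) ((\f.(\g.(\h.((f h) (g h))))) (\f.(\g.(\h.(f (g h)))))))
Step 3: ((((\f.(\g.(\h.((f h) g)))) ((\f.(\g.(\h.((f h) (g h))))) (\f.(\g.(\h.((f h) (g h))))))) (p ((\f.(\g.(\h.((f h) (g h))))) (\f.(\g.(\h.((f h) (g h)))))))) ((\f.(\g.(\h.((f h) (g h))))) (\f.(\g.(\h.(f (g h)))))))
Step 4: (((\g.(\h.((((\f.(\g.(\h.((f h) (g h))))) (\f.(\g.(\h.((f h) (g h)))))) h) g))) (p ((\f.(\g.(\h.((f h) (g h))))) (\f.(\g.(\h.((f h) (g h)))))))) ((\f.(\g.(\h.((f h) (g h))))) (\f.(\g.(\h.(f (g h)))))))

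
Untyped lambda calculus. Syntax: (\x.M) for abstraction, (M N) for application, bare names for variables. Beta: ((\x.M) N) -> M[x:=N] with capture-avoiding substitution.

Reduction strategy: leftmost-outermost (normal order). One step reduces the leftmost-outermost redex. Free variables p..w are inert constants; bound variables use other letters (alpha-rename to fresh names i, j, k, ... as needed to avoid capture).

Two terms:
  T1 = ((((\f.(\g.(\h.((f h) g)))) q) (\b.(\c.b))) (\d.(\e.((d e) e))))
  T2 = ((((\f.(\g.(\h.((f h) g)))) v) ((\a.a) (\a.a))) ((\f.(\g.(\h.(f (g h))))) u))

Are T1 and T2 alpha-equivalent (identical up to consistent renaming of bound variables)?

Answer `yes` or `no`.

Answer: no

Derivation:
Term 1: ((((\f.(\g.(\h.((f h) g)))) q) (\b.(\c.b))) (\d.(\e.((d e) e))))
Term 2: ((((\f.(\g.(\h.((f h) g)))) v) ((\a.a) (\a.a))) ((\f.(\g.(\h.(f (g h))))) u))
Alpha-equivalence: compare structure up to binder renaming.
Result: False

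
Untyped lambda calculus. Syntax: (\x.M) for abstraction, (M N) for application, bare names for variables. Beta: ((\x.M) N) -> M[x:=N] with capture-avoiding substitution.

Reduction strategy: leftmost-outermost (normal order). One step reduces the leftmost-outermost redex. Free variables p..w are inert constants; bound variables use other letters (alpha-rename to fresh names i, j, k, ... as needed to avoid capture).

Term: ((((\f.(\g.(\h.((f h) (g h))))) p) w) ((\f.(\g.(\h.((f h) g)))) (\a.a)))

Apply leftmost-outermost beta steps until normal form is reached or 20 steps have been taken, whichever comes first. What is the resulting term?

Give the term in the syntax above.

Answer: ((p (\g.(\h.(h g)))) (w (\g.(\h.(h g)))))

Derivation:
Step 0: ((((\f.(\g.(\h.((f h) (g h))))) p) w) ((\f.(\g.(\h.((f h) g)))) (\a.a)))
Step 1: (((\g.(\h.((p h) (g h)))) w) ((\f.(\g.(\h.((f h) g)))) (\a.a)))
Step 2: ((\h.((p h) (w h))) ((\f.(\g.(\h.((f h) g)))) (\a.a)))
Step 3: ((p ((\f.(\g.(\h.((f h) g)))) (\a.a))) (w ((\f.(\g.(\h.((f h) g)))) (\a.a))))
Step 4: ((p (\g.(\h.(((\a.a) h) g)))) (w ((\f.(\g.(\h.((f h) g)))) (\a.a))))
Step 5: ((p (\g.(\h.(h g)))) (w ((\f.(\g.(\h.((f h) g)))) (\a.a))))
Step 6: ((p (\g.(\h.(h g)))) (w (\g.(\h.(((\a.a) h) g)))))
Step 7: ((p (\g.(\h.(h g)))) (w (\g.(\h.(h g)))))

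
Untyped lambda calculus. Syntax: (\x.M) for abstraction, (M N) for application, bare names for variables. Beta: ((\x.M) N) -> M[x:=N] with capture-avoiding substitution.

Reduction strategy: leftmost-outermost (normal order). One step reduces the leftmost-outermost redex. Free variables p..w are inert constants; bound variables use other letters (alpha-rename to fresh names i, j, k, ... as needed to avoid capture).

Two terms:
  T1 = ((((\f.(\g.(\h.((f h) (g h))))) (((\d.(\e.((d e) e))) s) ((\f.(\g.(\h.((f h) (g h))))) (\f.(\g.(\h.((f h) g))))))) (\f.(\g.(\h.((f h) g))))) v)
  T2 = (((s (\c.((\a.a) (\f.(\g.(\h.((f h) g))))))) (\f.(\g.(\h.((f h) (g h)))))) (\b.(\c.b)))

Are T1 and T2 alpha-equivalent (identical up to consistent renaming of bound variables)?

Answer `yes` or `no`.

Answer: no

Derivation:
Term 1: ((((\f.(\g.(\h.((f h) (g h))))) (((\d.(\e.((d e) e))) s) ((\f.(\g.(\h.((f h) (g h))))) (\f.(\g.(\h.((f h) g))))))) (\f.(\g.(\h.((f h) g))))) v)
Term 2: (((s (\c.((\a.a) (\f.(\g.(\h.((f h) g))))))) (\f.(\g.(\h.((f h) (g h)))))) (\b.(\c.b)))
Alpha-equivalence: compare structure up to binder renaming.
Result: False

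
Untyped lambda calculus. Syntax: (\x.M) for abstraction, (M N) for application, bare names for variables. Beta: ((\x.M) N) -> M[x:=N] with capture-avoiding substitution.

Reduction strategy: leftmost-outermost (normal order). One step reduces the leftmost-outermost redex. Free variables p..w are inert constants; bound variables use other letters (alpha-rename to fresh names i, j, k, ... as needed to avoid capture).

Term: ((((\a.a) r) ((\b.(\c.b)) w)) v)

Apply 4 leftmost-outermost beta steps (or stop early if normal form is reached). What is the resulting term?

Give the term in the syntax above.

Step 0: ((((\a.a) r) ((\b.(\c.b)) w)) v)
Step 1: ((r ((\b.(\c.b)) w)) v)
Step 2: ((r (\c.w)) v)
Step 3: (normal form reached)

Answer: ((r (\c.w)) v)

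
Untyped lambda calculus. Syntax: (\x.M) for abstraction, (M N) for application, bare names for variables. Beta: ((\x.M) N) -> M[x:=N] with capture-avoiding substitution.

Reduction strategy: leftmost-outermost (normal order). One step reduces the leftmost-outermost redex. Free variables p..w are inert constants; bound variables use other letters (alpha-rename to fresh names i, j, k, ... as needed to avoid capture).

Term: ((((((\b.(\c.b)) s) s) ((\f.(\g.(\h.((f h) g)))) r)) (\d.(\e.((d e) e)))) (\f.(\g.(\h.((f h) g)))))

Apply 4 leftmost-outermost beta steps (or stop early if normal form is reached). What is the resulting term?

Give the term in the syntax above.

Step 0: ((((((\b.(\c.b)) s) s) ((\f.(\g.(\h.((f h) g)))) r)) (\d.(\e.((d e) e)))) (\f.(\g.(\h.((f h) g)))))
Step 1: (((((\c.s) s) ((\f.(\g.(\h.((f h) g)))) r)) (\d.(\e.((d e) e)))) (\f.(\g.(\h.((f h) g)))))
Step 2: (((s ((\f.(\g.(\h.((f h) g)))) r)) (\d.(\e.((d e) e)))) (\f.(\g.(\h.((f h) g)))))
Step 3: (((s (\g.(\h.((r h) g)))) (\d.(\e.((d e) e)))) (\f.(\g.(\h.((f h) g)))))
Step 4: (normal form reached)

Answer: (((s (\g.(\h.((r h) g)))) (\d.(\e.((d e) e)))) (\f.(\g.(\h.((f h) g)))))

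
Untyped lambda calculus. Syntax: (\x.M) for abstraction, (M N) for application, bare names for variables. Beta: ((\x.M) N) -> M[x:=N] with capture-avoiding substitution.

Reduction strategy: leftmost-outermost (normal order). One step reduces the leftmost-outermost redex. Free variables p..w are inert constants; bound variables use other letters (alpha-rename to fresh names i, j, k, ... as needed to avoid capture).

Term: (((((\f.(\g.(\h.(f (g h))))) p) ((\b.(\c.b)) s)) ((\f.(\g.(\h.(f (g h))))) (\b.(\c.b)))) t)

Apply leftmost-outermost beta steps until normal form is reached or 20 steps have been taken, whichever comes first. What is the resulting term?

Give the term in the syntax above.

Answer: ((p s) t)

Derivation:
Step 0: (((((\f.(\g.(\h.(f (g h))))) p) ((\b.(\c.b)) s)) ((\f.(\g.(\h.(f (g h))))) (\b.(\c.b)))) t)
Step 1: ((((\g.(\h.(p (g h)))) ((\b.(\c.b)) s)) ((\f.(\g.(\h.(f (g h))))) (\b.(\c.b)))) t)
Step 2: (((\h.(p (((\b.(\c.b)) s) h))) ((\f.(\g.(\h.(f (g h))))) (\b.(\c.b)))) t)
Step 3: ((p (((\b.(\c.b)) s) ((\f.(\g.(\h.(f (g h))))) (\b.(\c.b))))) t)
Step 4: ((p ((\c.s) ((\f.(\g.(\h.(f (g h))))) (\b.(\c.b))))) t)
Step 5: ((p s) t)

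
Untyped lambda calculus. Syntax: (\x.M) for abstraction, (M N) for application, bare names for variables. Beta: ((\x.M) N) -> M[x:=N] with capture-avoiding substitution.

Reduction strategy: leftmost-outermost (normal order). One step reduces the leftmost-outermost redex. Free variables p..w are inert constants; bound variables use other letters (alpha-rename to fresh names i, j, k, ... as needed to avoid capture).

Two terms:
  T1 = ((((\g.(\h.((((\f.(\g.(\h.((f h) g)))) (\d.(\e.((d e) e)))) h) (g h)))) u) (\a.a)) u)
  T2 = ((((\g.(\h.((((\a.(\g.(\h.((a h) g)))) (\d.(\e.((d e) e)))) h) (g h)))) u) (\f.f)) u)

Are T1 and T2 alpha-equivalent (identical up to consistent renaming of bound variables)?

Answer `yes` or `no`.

Answer: yes

Derivation:
Term 1: ((((\g.(\h.((((\f.(\g.(\h.((f h) g)))) (\d.(\e.((d e) e)))) h) (g h)))) u) (\a.a)) u)
Term 2: ((((\g.(\h.((((\a.(\g.(\h.((a h) g)))) (\d.(\e.((d e) e)))) h) (g h)))) u) (\f.f)) u)
Alpha-equivalence: compare structure up to binder renaming.
Result: True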